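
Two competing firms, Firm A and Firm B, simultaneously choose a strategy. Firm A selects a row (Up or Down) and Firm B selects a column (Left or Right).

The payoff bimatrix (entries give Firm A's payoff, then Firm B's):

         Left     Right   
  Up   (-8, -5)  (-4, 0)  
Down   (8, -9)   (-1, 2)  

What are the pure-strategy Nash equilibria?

(Up, Left): Firm A prefers Down (8 > -8); Firm B prefers Right (0 > -5) — not an equilibrium.
(Up, Right): Firm A prefers Down (-1 > -4) — not an equilibrium.
(Down, Left): Firm B prefers Right (2 > -9) — not an equilibrium.
(Down, Right): Firm A gets -1 ≥ -4 from Up, and Firm B gets 2 ≥ -9 from Left — Nash equilibrium.

(Down, Right)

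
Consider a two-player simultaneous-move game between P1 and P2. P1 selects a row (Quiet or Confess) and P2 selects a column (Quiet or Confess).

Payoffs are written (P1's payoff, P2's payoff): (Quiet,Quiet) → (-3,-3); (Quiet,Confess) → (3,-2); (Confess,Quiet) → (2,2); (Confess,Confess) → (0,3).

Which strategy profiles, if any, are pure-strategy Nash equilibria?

(Quiet, Confess)

(Quiet, Quiet): P1 prefers Confess (2 > -3); P2 prefers Confess (-2 > -3) — not an equilibrium.
(Quiet, Confess): P1 gets 3 ≥ 0 from Confess, and P2 gets -2 ≥ -3 from Quiet — Nash equilibrium.
(Confess, Quiet): P2 prefers Confess (3 > 2) — not an equilibrium.
(Confess, Confess): P1 prefers Quiet (3 > 0) — not an equilibrium.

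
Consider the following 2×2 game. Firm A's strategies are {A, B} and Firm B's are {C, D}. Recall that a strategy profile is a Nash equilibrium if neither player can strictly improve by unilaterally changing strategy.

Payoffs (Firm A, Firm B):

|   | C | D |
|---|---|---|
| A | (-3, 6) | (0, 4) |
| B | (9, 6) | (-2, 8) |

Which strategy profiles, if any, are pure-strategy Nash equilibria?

(A, C): Firm A prefers B (9 > -3) — not an equilibrium.
(A, D): Firm B prefers C (6 > 4) — not an equilibrium.
(B, C): Firm B prefers D (8 > 6) — not an equilibrium.
(B, D): Firm A prefers A (0 > -2) — not an equilibrium.

none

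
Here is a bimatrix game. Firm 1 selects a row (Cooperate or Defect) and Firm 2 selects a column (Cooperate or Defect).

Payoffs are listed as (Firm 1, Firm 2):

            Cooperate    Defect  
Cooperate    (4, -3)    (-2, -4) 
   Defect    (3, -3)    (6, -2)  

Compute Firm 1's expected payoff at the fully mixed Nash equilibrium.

First find q, the probability Firm 2 plays Cooperate, from Firm 1's indifference between Cooperate and Defect: 4q − 2(1−q) = 3q + 6(1−q), giving q = 8/9.
Since Firm 1 is indifferent in equilibrium, Firm 1's expected payoff equals the payoff from either row against (8/9, 1/9). Using Cooperate: 4(8/9) − 2(1/9) = 10/3.

10/3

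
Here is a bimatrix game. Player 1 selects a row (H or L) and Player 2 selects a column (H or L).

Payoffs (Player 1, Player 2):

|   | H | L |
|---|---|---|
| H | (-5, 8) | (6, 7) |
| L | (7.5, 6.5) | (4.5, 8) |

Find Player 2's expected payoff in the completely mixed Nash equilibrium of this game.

37/5

First find p, the probability Player 1 plays H, from Player 2's indifference between H and L: 8p + 6.5(1−p) = 7p + 8(1−p), giving p = 3/5.
Since Player 2 is indifferent in equilibrium, Player 2's expected payoff equals the payoff from either column against (3/5, 2/5). Using H: 8(3/5) + 6.5(2/5) = 37/5.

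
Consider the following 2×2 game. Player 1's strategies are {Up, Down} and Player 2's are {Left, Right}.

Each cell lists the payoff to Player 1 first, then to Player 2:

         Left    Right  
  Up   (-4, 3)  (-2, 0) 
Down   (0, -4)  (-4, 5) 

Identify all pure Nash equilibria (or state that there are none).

(Up, Left): Player 1 prefers Down (0 > -4) — not an equilibrium.
(Up, Right): Player 2 prefers Left (3 > 0) — not an equilibrium.
(Down, Left): Player 2 prefers Right (5 > -4) — not an equilibrium.
(Down, Right): Player 1 prefers Up (-2 > -4) — not an equilibrium.

none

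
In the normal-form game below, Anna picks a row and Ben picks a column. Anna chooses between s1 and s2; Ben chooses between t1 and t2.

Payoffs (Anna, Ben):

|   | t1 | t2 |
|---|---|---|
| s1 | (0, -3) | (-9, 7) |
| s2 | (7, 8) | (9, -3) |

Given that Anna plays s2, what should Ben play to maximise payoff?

Against s2, Ben earns 8 from t1 and -3 from t2.
So t1 is the best response.

t1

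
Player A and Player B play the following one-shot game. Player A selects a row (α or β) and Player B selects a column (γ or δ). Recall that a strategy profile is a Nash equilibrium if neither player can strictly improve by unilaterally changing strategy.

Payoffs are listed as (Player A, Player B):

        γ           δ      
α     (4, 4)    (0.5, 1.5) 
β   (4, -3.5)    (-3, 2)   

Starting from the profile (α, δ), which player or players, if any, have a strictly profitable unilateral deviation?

Player A at (α, δ) earns 0.5; deviating to β yields -3 — not better.
Player B earns 1.5; deviating to γ yields 4 — a strict improvement.
Only Player B has a strictly profitable deviation.

Player B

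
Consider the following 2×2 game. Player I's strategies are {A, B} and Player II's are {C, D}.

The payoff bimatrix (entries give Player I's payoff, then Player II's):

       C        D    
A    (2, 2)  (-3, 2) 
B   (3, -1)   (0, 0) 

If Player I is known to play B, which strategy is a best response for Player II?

Against B, Player II earns -1 from C and 0 from D.
So D is the best response.

D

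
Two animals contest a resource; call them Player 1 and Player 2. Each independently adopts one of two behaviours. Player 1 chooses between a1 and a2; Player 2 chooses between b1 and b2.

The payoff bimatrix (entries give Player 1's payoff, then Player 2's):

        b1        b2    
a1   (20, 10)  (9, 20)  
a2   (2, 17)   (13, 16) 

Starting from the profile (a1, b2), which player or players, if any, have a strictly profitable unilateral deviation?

Player 1

Player 1 at (a1, b2) earns 9; deviating to a2 yields 13 — a strict improvement.
Player 2 earns 20; deviating to b1 yields 10 — not better.
Only Player 1 has a strictly profitable deviation.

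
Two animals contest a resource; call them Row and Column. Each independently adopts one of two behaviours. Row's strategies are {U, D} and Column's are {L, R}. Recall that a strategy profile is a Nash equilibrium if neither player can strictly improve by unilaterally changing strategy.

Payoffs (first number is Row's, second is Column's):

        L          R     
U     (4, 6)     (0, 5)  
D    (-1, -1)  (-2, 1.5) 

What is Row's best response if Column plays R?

Against R, Row earns 0 from U and -2 from D.
So U is the best response.

U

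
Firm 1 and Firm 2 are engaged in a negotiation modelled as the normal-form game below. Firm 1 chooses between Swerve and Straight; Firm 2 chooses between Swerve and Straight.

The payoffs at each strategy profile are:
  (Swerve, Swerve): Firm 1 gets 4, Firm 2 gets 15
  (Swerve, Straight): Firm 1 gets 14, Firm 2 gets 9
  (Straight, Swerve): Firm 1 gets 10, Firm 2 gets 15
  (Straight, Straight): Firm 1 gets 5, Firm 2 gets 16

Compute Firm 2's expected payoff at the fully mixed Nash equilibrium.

15

First find p, the probability Firm 1 plays Swerve, from Firm 2's indifference between Swerve and Straight: 15p + 15(1−p) = 9p + 16(1−p), giving p = 1/7.
Since Firm 2 is indifferent in equilibrium, Firm 2's expected payoff equals the payoff from either column against (1/7, 6/7). Using Swerve: 15(1/7) + 15(6/7) = 15.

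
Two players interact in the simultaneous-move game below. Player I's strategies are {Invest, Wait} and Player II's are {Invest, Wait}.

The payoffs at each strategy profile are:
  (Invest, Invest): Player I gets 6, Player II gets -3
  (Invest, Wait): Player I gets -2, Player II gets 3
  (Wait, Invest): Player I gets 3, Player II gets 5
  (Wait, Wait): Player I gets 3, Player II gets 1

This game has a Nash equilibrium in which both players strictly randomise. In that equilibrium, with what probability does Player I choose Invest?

Let r be the probability that Player I plays Invest. In a completely mixed equilibrium, Player II must be indifferent between Invest and Wait.
Player II's expected payoff from Invest is −3r + 5(1−r); from Wait it is 3r + (1−r).
Setting these equal: −8r + 5 = 2r + 1, so r = 2/5.

2/5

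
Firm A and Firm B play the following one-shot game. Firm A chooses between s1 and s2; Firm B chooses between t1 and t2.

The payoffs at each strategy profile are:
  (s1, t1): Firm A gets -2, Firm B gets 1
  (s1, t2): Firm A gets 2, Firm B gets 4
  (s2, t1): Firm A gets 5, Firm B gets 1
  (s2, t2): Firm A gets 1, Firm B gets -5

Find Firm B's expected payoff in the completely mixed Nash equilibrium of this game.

1

First find x, the probability Firm A plays s1, from Firm B's indifference between t1 and t2: x + (1−x) = 4x − 5(1−x), giving x = 2/3.
Since Firm B is indifferent in equilibrium, Firm B's expected payoff equals the payoff from either column against (2/3, 1/3). Using t1: (2/3) + (1/3) = 1.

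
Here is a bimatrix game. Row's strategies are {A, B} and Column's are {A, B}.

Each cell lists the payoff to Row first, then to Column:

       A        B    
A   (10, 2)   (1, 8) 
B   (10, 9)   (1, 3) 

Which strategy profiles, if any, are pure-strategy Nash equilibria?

(A, B) and (B, A)

(A, A): Column prefers B (8 > 2) — not an equilibrium.
(A, B): Row gets 1 ≥ 1 from B, and Column gets 8 ≥ 2 from A — Nash equilibrium.
(B, A): Row gets 10 ≥ 10 from A, and Column gets 9 ≥ 3 from B — Nash equilibrium.
(B, B): Column prefers A (9 > 3) — not an equilibrium.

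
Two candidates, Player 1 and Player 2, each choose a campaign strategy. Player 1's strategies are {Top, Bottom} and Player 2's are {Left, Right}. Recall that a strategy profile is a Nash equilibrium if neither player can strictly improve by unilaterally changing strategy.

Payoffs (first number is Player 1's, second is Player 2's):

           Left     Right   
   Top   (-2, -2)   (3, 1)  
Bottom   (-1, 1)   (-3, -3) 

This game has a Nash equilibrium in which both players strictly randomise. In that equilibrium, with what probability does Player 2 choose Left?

6/7

Let y be the probability that Player 2 plays Left. In a completely mixed equilibrium, Player 1 must be indifferent between Top and Bottom.
Player 1's expected payoff from Top is −2y + 3(1−y); from Bottom it is −y − 3(1−y).
Setting these equal: −5y + 3 = 2y − 3, so y = 6/7.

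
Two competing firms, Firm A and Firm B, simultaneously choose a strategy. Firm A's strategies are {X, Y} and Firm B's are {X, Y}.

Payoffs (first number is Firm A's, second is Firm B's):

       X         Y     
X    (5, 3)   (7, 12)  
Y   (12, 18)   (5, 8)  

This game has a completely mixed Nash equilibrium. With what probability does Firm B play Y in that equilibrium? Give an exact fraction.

Let y be the probability that Firm B plays X. In a completely mixed equilibrium, Firm A must be indifferent between X and Y.
Firm A's expected payoff from X is 5y + 7(1−y); from Y it is 12y + 5(1−y).
Setting these equal: −2y + 7 = 7y + 5, so y = 2/9.
Therefore Firm B plays Y with probability 1 − 2/9 = 7/9.

7/9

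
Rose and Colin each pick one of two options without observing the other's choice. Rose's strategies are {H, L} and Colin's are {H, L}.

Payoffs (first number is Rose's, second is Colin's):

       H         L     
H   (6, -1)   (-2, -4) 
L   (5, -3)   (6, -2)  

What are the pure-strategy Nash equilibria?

(H, H) and (L, L)

(H, H): Rose gets 6 ≥ 5 from L, and Colin gets -1 ≥ -4 from L — Nash equilibrium.
(H, L): Rose prefers L (6 > -2); Colin prefers H (-1 > -4) — not an equilibrium.
(L, H): Rose prefers H (6 > 5); Colin prefers L (-2 > -3) — not an equilibrium.
(L, L): Rose gets 6 ≥ -2 from H, and Colin gets -2 ≥ -3 from H — Nash equilibrium.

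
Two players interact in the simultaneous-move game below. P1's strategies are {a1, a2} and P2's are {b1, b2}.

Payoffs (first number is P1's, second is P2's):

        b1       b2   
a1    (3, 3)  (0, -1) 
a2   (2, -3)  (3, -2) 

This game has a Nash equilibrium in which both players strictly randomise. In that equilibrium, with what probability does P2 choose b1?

3/4

Let c be the probability that P2 plays b1. In a completely mixed equilibrium, P1 must be indifferent between a1 and a2.
P1's expected payoff from a1 is 3c; from a2 it is 2c + 3(1−c).
Setting these equal: 3c = −c + 3, so c = 3/4.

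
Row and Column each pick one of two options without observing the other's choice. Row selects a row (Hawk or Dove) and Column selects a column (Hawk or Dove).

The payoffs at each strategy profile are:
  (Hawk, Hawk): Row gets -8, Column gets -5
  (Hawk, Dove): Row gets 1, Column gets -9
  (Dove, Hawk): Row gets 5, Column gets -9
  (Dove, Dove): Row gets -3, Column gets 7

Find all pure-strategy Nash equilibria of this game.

(Hawk, Hawk): Row prefers Dove (5 > -8) — not an equilibrium.
(Hawk, Dove): Column prefers Hawk (-5 > -9) — not an equilibrium.
(Dove, Hawk): Column prefers Dove (7 > -9) — not an equilibrium.
(Dove, Dove): Row prefers Hawk (1 > -3) — not an equilibrium.

none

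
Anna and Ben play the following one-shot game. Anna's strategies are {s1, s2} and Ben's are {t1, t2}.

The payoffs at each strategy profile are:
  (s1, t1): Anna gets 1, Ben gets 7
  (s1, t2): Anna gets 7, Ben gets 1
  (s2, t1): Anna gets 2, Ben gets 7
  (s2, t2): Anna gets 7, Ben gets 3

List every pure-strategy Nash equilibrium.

(s2, t1)

(s1, t1): Anna prefers s2 (2 > 1) — not an equilibrium.
(s1, t2): Ben prefers t1 (7 > 1) — not an equilibrium.
(s2, t1): Anna gets 2 ≥ 1 from s1, and Ben gets 7 ≥ 3 from t2 — Nash equilibrium.
(s2, t2): Ben prefers t1 (7 > 3) — not an equilibrium.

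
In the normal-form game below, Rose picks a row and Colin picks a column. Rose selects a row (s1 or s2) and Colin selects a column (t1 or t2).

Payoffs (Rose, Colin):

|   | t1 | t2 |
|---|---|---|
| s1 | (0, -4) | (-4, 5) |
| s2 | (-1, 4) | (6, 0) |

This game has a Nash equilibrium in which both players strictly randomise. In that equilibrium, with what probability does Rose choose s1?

4/13

Let r be the probability that Rose plays s1. In a completely mixed equilibrium, Colin must be indifferent between t1 and t2.
Colin's expected payoff from t1 is −4r + 4(1−r); from t2 it is 5r.
Setting these equal: −8r + 4 = 5r, so r = 4/13.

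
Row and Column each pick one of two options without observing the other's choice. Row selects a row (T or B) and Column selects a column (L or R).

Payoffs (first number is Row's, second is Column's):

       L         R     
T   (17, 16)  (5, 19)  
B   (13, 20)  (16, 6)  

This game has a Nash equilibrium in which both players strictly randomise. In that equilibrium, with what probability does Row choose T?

14/17

Let r be the probability that Row plays T. In a completely mixed equilibrium, Column must be indifferent between L and R.
Column's expected payoff from L is 16r + 20(1−r); from R it is 19r + 6(1−r).
Setting these equal: −4r + 20 = 13r + 6, so r = 14/17.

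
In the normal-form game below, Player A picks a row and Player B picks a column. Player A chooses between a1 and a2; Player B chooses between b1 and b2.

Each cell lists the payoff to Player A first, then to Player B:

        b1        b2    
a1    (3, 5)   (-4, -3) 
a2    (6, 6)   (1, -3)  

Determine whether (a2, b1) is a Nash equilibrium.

At (a2, b1), Player A earns 6; switching to a1 would give 3, so Player A has no profitable deviation.
Player B earns 6; switching to b2 would give -3, so Player B has no profitable deviation.
Neither player can gain by a unilateral deviation, so this profile is a Nash equilibrium.

Yes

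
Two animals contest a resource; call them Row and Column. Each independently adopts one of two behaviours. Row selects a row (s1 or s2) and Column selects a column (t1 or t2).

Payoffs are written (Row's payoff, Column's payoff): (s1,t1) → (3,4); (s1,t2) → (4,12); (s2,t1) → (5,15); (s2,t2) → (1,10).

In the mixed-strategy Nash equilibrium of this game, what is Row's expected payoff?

17/5

First find q, the probability Column plays t1, from Row's indifference between s1 and s2: 3q + 4(1−q) = 5q + (1−q), giving q = 3/5.
Since Row is indifferent in equilibrium, Row's expected payoff equals the payoff from either row against (3/5, 2/5). Using s1: 3(3/5) + 4(2/5) = 17/5.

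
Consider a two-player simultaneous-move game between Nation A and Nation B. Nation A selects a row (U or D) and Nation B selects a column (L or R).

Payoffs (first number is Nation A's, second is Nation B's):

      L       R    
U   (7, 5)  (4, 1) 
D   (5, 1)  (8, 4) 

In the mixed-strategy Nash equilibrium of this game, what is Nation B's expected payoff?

19/7

First find p, the probability Nation A plays U, from Nation B's indifference between L and R: 5p + (1−p) = p + 4(1−p), giving p = 3/7.
Since Nation B is indifferent in equilibrium, Nation B's expected payoff equals the payoff from either column against (3/7, 4/7). Using L: 5(3/7) + (4/7) = 19/7.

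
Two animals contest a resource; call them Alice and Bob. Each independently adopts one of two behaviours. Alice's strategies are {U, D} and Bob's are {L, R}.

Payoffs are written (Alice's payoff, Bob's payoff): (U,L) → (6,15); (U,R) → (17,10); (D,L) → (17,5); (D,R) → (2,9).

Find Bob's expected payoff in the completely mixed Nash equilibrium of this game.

First find x, the probability Alice plays U, from Bob's indifference between L and R: 15x + 5(1−x) = 10x + 9(1−x), giving x = 4/9.
Since Bob is indifferent in equilibrium, Bob's expected payoff equals the payoff from either column against (4/9, 5/9). Using L: 15(4/9) + 5(5/9) = 85/9.

85/9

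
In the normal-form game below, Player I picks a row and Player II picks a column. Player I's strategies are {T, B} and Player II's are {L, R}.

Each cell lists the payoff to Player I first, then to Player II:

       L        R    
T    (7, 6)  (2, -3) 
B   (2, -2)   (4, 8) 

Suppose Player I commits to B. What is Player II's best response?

Against B, Player II earns -2 from L and 8 from R.
So R is the best response.

R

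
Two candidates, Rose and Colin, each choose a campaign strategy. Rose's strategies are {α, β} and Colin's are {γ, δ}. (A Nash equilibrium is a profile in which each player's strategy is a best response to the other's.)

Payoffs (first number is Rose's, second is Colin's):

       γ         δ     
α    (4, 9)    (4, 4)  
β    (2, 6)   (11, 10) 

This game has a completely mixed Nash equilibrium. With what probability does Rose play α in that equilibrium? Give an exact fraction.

4/9

Let p be the probability that Rose plays α. In a completely mixed equilibrium, Colin must be indifferent between γ and δ.
Colin's expected payoff from γ is 9p + 6(1−p); from δ it is 4p + 10(1−p).
Setting these equal: 3p + 6 = −6p + 10, so p = 4/9.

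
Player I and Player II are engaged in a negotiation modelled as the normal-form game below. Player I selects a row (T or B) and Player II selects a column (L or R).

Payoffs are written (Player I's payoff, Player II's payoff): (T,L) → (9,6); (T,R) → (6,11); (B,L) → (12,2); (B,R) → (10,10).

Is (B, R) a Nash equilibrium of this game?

At (B, R), Player I earns 10; switching to T would give 6, so Player I has no profitable deviation.
Player II earns 10; switching to L would give 2, so Player II has no profitable deviation.
Neither player can gain by a unilateral deviation, so this profile is a Nash equilibrium.

Yes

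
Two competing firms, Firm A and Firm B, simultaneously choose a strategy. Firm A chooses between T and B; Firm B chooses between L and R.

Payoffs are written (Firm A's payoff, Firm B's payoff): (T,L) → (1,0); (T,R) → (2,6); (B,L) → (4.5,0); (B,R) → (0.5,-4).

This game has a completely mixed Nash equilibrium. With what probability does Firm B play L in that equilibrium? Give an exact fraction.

3/10

Let q be the probability that Firm B plays L. In a completely mixed equilibrium, Firm A must be indifferent between T and B.
Firm A's expected payoff from T is q + 2(1−q); from B it is 4.5q + 0.5(1−q).
Setting these equal: −q + 2 = 4q + 0.5, so q = 3/10.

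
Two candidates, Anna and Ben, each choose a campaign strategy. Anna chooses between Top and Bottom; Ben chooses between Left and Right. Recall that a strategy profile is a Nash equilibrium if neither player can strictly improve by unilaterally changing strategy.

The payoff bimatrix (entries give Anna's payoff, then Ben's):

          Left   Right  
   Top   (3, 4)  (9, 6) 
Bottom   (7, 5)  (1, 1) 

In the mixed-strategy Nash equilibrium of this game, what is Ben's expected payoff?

13/3

First find p, the probability Anna plays Top, from Ben's indifference between Left and Right: 4p + 5(1−p) = 6p + (1−p), giving p = 2/3.
Since Ben is indifferent in equilibrium, Ben's expected payoff equals the payoff from either column against (2/3, 1/3). Using Left: 4(2/3) + 5(1/3) = 13/3.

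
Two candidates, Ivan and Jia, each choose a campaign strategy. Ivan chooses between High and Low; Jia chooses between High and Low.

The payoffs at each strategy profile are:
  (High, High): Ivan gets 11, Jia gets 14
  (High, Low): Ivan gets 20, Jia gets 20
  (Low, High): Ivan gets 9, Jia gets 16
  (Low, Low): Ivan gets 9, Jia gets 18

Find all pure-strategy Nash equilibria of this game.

(High, Low)

(High, High): Jia prefers Low (20 > 14) — not an equilibrium.
(High, Low): Ivan gets 20 ≥ 9 from Low, and Jia gets 20 ≥ 14 from High — Nash equilibrium.
(Low, High): Ivan prefers High (11 > 9); Jia prefers Low (18 > 16) — not an equilibrium.
(Low, Low): Ivan prefers High (20 > 9) — not an equilibrium.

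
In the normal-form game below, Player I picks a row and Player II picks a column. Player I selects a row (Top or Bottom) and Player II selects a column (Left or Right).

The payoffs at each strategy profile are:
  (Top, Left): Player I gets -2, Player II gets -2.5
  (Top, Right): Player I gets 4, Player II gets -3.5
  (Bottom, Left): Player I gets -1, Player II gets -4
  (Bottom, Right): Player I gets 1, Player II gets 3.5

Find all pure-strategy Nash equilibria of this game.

none

(Top, Left): Player I prefers Bottom (-1 > -2) — not an equilibrium.
(Top, Right): Player II prefers Left (-2.5 > -3.5) — not an equilibrium.
(Bottom, Left): Player II prefers Right (3.5 > -4) — not an equilibrium.
(Bottom, Right): Player I prefers Top (4 > 1) — not an equilibrium.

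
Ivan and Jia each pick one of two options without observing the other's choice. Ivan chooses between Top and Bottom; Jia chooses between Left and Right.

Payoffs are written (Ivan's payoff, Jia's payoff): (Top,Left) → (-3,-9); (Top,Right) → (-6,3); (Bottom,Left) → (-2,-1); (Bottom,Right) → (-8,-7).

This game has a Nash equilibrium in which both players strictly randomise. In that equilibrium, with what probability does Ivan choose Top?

1/3

Let r be the probability that Ivan plays Top. In a completely mixed equilibrium, Jia must be indifferent between Left and Right.
Jia's expected payoff from Left is −9r − (1−r); from Right it is 3r − 7(1−r).
Setting these equal: −8r − 1 = 10r − 7, so r = 1/3.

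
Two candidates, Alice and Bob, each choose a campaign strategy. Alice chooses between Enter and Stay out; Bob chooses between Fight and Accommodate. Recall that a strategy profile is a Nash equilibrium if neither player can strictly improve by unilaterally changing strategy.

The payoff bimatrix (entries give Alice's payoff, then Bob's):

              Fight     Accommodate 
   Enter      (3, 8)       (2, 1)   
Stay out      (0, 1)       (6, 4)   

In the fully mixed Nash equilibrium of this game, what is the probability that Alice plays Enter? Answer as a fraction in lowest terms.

Let x be the probability that Alice plays Enter. In a completely mixed equilibrium, Bob must be indifferent between Fight and Accommodate.
Bob's expected payoff from Fight is 8x + (1−x); from Accommodate it is x + 4(1−x).
Setting these equal: 7x + 1 = −3x + 4, so x = 3/10.

3/10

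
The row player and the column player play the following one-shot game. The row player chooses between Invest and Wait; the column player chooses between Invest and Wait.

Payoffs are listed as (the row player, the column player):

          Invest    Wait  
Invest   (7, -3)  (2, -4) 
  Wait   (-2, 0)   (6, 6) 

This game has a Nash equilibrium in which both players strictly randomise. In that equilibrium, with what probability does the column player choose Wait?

9/13

Let q be the probability that the column player plays Invest. In a completely mixed equilibrium, the row player must be indifferent between Invest and Wait.
The row player's expected payoff from Invest is 7q + 2(1−q); from Wait it is −2q + 6(1−q).
Setting these equal: 5q + 2 = −8q + 6, so q = 4/13.
Therefore the column player plays Wait with probability 1 − 4/13 = 9/13.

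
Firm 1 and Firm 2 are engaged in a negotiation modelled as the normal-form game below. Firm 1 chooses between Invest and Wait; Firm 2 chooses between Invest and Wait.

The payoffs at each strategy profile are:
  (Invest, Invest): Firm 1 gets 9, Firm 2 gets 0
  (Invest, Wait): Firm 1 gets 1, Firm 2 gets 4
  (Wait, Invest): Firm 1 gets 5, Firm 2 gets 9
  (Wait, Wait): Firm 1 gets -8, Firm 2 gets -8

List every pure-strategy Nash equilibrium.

(Invest, Wait)

(Invest, Invest): Firm 2 prefers Wait (4 > 0) — not an equilibrium.
(Invest, Wait): Firm 1 gets 1 ≥ -8 from Wait, and Firm 2 gets 4 ≥ 0 from Invest — Nash equilibrium.
(Wait, Invest): Firm 1 prefers Invest (9 > 5) — not an equilibrium.
(Wait, Wait): Firm 1 prefers Invest (1 > -8); Firm 2 prefers Invest (9 > -8) — not an equilibrium.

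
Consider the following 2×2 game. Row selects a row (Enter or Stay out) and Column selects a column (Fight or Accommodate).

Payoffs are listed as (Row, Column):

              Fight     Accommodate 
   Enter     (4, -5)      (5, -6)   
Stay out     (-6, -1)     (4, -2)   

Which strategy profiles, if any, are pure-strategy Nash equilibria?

(Enter, Fight): Row gets 4 ≥ -6 from Stay out, and Column gets -5 ≥ -6 from Accommodate — Nash equilibrium.
(Enter, Accommodate): Column prefers Fight (-5 > -6) — not an equilibrium.
(Stay out, Fight): Row prefers Enter (4 > -6) — not an equilibrium.
(Stay out, Accommodate): Row prefers Enter (5 > 4); Column prefers Fight (-1 > -2) — not an equilibrium.

(Enter, Fight)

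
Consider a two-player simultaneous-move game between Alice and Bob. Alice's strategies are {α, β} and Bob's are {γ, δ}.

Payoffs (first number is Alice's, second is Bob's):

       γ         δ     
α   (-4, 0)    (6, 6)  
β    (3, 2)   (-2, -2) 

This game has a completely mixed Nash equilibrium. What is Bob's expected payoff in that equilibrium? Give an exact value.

First find p, the probability Alice plays α, from Bob's indifference between γ and δ: 2(1−p) = 6p − 2(1−p), giving p = 2/5.
Since Bob is indifferent in equilibrium, Bob's expected payoff equals the payoff from either column against (2/5, 3/5). Using γ: 2(3/5) = 6/5.

6/5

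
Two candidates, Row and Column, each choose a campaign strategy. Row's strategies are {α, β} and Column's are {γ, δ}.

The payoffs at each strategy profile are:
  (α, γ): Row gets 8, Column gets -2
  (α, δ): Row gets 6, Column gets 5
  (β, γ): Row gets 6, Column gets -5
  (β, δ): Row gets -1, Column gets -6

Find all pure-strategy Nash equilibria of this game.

(α, δ)

(α, γ): Column prefers δ (5 > -2) — not an equilibrium.
(α, δ): Row gets 6 ≥ -1 from β, and Column gets 5 ≥ -2 from γ — Nash equilibrium.
(β, γ): Row prefers α (8 > 6) — not an equilibrium.
(β, δ): Row prefers α (6 > -1); Column prefers γ (-5 > -6) — not an equilibrium.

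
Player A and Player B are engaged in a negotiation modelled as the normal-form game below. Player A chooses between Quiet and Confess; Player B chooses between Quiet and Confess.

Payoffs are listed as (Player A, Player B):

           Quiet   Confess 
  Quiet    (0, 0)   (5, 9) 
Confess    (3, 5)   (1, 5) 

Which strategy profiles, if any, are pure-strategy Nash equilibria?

(Quiet, Quiet): Player A prefers Confess (3 > 0); Player B prefers Confess (9 > 0) — not an equilibrium.
(Quiet, Confess): Player A gets 5 ≥ 1 from Confess, and Player B gets 9 ≥ 0 from Quiet — Nash equilibrium.
(Confess, Quiet): Player A gets 3 ≥ 0 from Quiet, and Player B gets 5 ≥ 5 from Confess — Nash equilibrium.
(Confess, Confess): Player A prefers Quiet (5 > 1) — not an equilibrium.

(Quiet, Confess) and (Confess, Quiet)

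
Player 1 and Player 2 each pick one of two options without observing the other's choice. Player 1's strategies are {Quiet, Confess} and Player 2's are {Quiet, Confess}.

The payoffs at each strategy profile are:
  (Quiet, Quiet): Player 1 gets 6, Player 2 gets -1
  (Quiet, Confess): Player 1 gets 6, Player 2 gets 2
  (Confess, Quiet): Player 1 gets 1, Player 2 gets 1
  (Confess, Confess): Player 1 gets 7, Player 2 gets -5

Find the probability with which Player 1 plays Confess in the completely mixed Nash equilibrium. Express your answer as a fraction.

Let x be the probability that Player 1 plays Quiet. In a completely mixed equilibrium, Player 2 must be indifferent between Quiet and Confess.
Player 2's expected payoff from Quiet is −x + (1−x); from Confess it is 2x − 5(1−x).
Setting these equal: −2x + 1 = 7x − 5, so x = 2/3.
Therefore Player 1 plays Confess with probability 1 − 2/3 = 1/3.

1/3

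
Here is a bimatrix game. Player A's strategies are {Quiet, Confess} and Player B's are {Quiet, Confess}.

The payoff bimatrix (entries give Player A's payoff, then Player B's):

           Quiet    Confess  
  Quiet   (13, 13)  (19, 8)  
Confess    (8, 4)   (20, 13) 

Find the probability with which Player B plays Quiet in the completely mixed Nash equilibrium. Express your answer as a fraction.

Let c be the probability that Player B plays Quiet. In a completely mixed equilibrium, Player A must be indifferent between Quiet and Confess.
Player A's expected payoff from Quiet is 13c + 19(1−c); from Confess it is 8c + 20(1−c).
Setting these equal: −6c + 19 = −12c + 20, so c = 1/6.

1/6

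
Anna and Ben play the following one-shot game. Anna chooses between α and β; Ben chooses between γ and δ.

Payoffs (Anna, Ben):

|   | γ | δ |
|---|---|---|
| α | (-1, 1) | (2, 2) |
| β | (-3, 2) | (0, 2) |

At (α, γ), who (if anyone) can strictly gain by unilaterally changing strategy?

Anna at (α, γ) earns -1; deviating to β yields -3 — not better.
Ben earns 1; deviating to δ yields 2 — a strict improvement.
Only Ben has a strictly profitable deviation.

Ben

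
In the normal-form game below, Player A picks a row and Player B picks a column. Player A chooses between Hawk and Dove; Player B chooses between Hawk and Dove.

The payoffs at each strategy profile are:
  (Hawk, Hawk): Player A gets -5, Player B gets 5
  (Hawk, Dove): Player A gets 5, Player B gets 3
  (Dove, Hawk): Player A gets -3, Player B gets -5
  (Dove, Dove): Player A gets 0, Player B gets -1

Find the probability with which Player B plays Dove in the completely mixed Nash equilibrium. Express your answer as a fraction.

2/7

Let q be the probability that Player B plays Hawk. In a completely mixed equilibrium, Player A must be indifferent between Hawk and Dove.
Player A's expected payoff from Hawk is −5q + 5(1−q); from Dove it is −3q.
Setting these equal: −10q + 5 = −3q, so q = 5/7.
Therefore Player B plays Dove with probability 1 − 5/7 = 2/7.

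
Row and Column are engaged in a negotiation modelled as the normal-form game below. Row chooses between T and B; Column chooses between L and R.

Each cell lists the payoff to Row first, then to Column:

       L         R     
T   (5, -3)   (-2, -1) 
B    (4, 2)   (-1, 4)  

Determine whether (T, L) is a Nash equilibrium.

At (T, L), Row earns 5; switching to B would give 4, so Row has no profitable deviation.
Column earns -3; switching to R would give -1, so Column would deviate.
Since at least one player can profitably deviate, this is not a Nash equilibrium.

No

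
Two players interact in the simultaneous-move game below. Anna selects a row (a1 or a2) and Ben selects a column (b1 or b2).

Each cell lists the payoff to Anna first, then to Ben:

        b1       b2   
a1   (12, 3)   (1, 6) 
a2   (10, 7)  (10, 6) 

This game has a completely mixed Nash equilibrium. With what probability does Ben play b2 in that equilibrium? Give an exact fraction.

2/11

Let q be the probability that Ben plays b1. In a completely mixed equilibrium, Anna must be indifferent between a1 and a2.
Anna's expected payoff from a1 is 12q + (1−q); from a2 it is 10q + 10(1−q).
Setting these equal: 11q + 1 = 10, so q = 9/11.
Therefore Ben plays b2 with probability 1 − 9/11 = 2/11.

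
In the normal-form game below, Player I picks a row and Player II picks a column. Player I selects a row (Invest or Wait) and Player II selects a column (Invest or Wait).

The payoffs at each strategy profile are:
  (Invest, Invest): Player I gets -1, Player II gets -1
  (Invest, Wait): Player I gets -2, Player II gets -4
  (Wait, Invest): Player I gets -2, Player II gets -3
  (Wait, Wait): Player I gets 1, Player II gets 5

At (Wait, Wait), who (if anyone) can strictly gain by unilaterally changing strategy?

Neither

Player I at (Wait, Wait) earns 1; deviating to Invest yields -2 — not better.
Player II earns 5; deviating to Invest yields -3 — not better.
Neither player can strictly improve; the profile is a Nash equilibrium.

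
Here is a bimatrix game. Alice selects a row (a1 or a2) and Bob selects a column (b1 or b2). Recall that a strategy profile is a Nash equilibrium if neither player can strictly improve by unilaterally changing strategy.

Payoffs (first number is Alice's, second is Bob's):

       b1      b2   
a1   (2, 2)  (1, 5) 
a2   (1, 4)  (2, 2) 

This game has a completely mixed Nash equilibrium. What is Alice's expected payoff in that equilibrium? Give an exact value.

First find y, the probability Bob plays b1, from Alice's indifference between a1 and a2: 2y + (1−y) = y + 2(1−y), giving y = 1/2.
Since Alice is indifferent in equilibrium, Alice's expected payoff equals the payoff from either row against (1/2, 1/2). Using a1: 2(1/2) + (1/2) = 3/2.

3/2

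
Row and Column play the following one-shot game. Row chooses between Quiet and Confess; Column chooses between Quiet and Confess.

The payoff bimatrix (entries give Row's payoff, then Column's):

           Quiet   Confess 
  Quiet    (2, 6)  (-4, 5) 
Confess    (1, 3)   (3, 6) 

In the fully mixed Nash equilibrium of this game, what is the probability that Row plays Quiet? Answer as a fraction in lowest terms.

3/4

Let r be the probability that Row plays Quiet. In a completely mixed equilibrium, Column must be indifferent between Quiet and Confess.
Column's expected payoff from Quiet is 6r + 3(1−r); from Confess it is 5r + 6(1−r).
Setting these equal: 3r + 3 = −r + 6, so r = 3/4.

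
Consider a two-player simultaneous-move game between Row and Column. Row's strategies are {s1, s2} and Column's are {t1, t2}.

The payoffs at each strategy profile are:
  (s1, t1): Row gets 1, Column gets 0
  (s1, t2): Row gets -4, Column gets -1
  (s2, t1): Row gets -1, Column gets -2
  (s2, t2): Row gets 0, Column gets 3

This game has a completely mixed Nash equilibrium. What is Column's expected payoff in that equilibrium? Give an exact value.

-1/3

First find p, the probability Row plays s1, from Column's indifference between t1 and t2: −2(1−p) = −p + 3(1−p), giving p = 5/6.
Since Column is indifferent in equilibrium, Column's expected payoff equals the payoff from either column against (5/6, 1/6). Using t1: −2(1/6) = -1/3.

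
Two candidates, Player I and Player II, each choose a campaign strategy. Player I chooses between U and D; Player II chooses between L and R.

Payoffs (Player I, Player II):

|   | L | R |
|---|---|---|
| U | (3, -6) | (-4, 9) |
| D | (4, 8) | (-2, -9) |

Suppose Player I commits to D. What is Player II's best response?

L

Against D, Player II earns 8 from L and -9 from R.
So L is the best response.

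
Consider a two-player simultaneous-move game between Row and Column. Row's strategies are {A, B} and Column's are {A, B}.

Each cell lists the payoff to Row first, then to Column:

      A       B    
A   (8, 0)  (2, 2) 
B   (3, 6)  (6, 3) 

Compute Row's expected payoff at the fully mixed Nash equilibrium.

First find y, the probability Column plays A, from Row's indifference between A and B: 8y + 2(1−y) = 3y + 6(1−y), giving y = 4/9.
Since Row is indifferent in equilibrium, Row's expected payoff equals the payoff from either row against (4/9, 5/9). Using A: 8(4/9) + 2(5/9) = 14/3.

14/3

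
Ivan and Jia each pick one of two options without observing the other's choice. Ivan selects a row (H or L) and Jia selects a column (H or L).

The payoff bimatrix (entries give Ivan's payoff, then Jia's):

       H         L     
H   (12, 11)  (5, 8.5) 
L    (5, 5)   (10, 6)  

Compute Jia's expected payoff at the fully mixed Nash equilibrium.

First find p, the probability Ivan plays H, from Jia's indifference between H and L: 11p + 5(1−p) = 8.5p + 6(1−p), giving p = 2/7.
Since Jia is indifferent in equilibrium, Jia's expected payoff equals the payoff from either column against (2/7, 5/7). Using H: 11(2/7) + 5(5/7) = 47/7.

47/7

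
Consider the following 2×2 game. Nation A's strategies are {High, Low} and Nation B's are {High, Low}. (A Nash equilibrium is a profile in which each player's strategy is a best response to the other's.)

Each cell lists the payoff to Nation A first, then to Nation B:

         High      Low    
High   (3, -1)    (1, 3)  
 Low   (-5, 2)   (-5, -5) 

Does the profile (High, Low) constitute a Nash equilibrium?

Yes

At (High, Low), Nation A earns 1; switching to Low would give -5, so Nation A has no profitable deviation.
Nation B earns 3; switching to High would give -1, so Nation B has no profitable deviation.
Neither player can gain by a unilateral deviation, so this profile is a Nash equilibrium.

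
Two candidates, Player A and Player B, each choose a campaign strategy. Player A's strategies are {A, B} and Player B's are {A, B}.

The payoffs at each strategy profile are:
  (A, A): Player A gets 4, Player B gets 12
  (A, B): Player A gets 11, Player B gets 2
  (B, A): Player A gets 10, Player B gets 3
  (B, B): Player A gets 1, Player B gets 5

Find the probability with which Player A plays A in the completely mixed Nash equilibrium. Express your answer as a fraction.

Let x be the probability that Player A plays A. In a completely mixed equilibrium, Player B must be indifferent between A and B.
Player B's expected payoff from A is 12x + 3(1−x); from B it is 2x + 5(1−x).
Setting these equal: 9x + 3 = −3x + 5, so x = 1/6.

1/6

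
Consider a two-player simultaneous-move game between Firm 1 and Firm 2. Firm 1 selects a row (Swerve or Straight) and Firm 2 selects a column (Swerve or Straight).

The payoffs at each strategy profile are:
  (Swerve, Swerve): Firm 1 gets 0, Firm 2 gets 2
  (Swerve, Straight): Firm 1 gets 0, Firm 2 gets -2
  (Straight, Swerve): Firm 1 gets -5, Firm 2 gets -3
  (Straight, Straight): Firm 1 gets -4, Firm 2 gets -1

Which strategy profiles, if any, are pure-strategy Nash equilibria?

(Swerve, Swerve): Firm 1 gets 0 ≥ -5 from Straight, and Firm 2 gets 2 ≥ -2 from Straight — Nash equilibrium.
(Swerve, Straight): Firm 2 prefers Swerve (2 > -2) — not an equilibrium.
(Straight, Swerve): Firm 1 prefers Swerve (0 > -5); Firm 2 prefers Straight (-1 > -3) — not an equilibrium.
(Straight, Straight): Firm 1 prefers Swerve (0 > -4) — not an equilibrium.

(Swerve, Swerve)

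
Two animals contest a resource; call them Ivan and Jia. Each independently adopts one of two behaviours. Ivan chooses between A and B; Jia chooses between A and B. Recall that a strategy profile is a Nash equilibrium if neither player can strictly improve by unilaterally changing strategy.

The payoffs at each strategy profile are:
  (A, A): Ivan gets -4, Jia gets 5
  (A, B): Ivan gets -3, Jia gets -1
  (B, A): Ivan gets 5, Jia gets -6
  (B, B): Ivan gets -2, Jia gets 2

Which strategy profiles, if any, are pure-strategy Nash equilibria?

(B, B)

(A, A): Ivan prefers B (5 > -4) — not an equilibrium.
(A, B): Ivan prefers B (-2 > -3); Jia prefers A (5 > -1) — not an equilibrium.
(B, A): Jia prefers B (2 > -6) — not an equilibrium.
(B, B): Ivan gets -2 ≥ -3 from A, and Jia gets 2 ≥ -6 from A — Nash equilibrium.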